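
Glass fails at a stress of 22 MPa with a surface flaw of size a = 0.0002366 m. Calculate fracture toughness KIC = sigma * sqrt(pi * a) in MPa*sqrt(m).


Fracture toughness: KIC = sigma * sqrt(pi * a)
  pi * a = pi * 0.0002366 = 0.000743301
  sqrt(pi * a) = 0.027264
  KIC = 22 * 0.027264 = 0.6 MPa*sqrt(m)

0.6 MPa*sqrt(m)


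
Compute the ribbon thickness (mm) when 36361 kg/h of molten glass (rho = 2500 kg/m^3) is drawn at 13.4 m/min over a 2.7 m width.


Ribbon cross-section from mass balance:
  Volume rate = throughput / density = 36361 / 2500 = 14.5444 m^3/h
  thickness = volume rate / (speed * 60 * width), i.e.
  thickness = throughput / (60 * speed * width * density) * 1000
  thickness = 36361 / (60 * 13.4 * 2.7 * 2500) * 1000 = 6.7 mm

6.7 mm


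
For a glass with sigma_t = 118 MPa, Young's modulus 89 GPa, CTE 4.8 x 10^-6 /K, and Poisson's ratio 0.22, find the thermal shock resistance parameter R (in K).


Thermal shock resistance: R = sigma * (1 - nu) / (E * alpha)
  Numerator = 118 * (1 - 0.22) = 92.04
  Denominator = 89 * 1000 * (4.8 x 10^-6) = 0.4272
  R = 92.04 / 0.4272 = 215.4 K

215.4 K


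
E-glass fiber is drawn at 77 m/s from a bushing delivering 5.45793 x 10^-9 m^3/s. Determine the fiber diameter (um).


Cross-sectional area from continuity:
  A = Q / v = 5.45793 x 10^-9 / 77 = 7.088221 x 10^-11 m^2
Diameter from circular cross-section:
  d = sqrt(4A / pi) * 10^6 (m -> um)
  d = sqrt(4 * 7.088221 x 10^-11 / pi) * 10^6 = 9.5 um

9.5 um


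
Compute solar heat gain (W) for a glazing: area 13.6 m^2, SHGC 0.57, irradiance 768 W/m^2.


Solar heat gain: Q = Area * SHGC * Irradiance
  Q = 13.6 * 0.57 * 768 = 5953.5 W

5953.5 W


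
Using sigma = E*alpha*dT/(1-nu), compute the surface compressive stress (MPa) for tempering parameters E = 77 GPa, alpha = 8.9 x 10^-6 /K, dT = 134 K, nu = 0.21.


Tempering stress: sigma = E * alpha * dT / (1 - nu)
  E (MPa) = 77 * 1000 = 77000
  Numerator = 77000 * (8.9 x 10^-6) * 134 = 91.8302
  Denominator = 1 - 0.21 = 0.79
  sigma = 91.8302 / 0.79 = 116.2 MPa

116.2 MPa


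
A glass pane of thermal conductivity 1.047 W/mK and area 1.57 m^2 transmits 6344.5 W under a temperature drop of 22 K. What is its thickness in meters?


Fourier's law: t = k * A * dT / Q
  t = 1.047 * 1.57 * 22 / 6344.5
  t = 36.16338 / 6344.5 = 0.0057 m

0.0057 m


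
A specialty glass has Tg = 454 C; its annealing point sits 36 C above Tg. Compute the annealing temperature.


The annealing temperature is Tg plus the offset:
  T_anneal = 454 + 36 = 490 C

490 C


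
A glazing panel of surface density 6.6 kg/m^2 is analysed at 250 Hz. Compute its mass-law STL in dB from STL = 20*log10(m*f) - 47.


Mass law: STL = 20 * log10(m * f) - 47
  m * f = 6.6 * 250 = 1650
  log10(1650) = 3.21748
  STL = 20 * 3.21748 - 47 = 64.3496 - 47 = 17.3 dB

17.3 dB


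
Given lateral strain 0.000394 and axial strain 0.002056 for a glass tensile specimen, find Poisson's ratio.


Poisson's ratio: nu = lateral strain / axial strain
  nu = 0.000394 / 0.002056 = 0.1916

0.1916


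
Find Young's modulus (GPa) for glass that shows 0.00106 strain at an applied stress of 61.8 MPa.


Young's modulus: E = stress / strain
  E = 61.8 MPa / 0.00106 = 58301.89 MPa
Convert to GPa: 58301.89 / 1000 = 58.3 GPa

58.3 GPa


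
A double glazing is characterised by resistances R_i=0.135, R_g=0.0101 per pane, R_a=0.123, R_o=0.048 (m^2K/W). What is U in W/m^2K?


Total thermal resistance (series):
  R_total = R_in + R_glass + R_air + R_glass + R_out
  R_total = 0.135 + 0.0101 + 0.123 + 0.0101 + 0.048 = 0.3262 m^2K/W
U-value = 1 / R_total = 1 / 0.3262 = 3.066 W/m^2K

3.066 W/m^2K


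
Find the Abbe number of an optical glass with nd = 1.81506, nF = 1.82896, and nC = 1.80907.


Abbe number formula: Vd = (nd - 1) / (nF - nC)
  nd - 1 = 1.81506 - 1 = 0.81506
  nF - nC = 1.82896 - 1.80907 = 0.01989
  Vd = 0.81506 / 0.01989 = 40.98

40.98


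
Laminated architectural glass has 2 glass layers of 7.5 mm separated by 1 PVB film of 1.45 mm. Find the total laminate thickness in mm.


Total thickness = glass contribution + PVB contribution
  Glass: 2 * 7.5 = 15.0 mm
  PVB: 1 * 1.45 = 1.45 mm
  Total = 15.0 + 1.45 = 16.45 mm

16.45 mm


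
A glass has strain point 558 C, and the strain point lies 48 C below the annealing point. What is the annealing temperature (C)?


T_anneal = T_strain + gap:
  T_anneal = 558 + 48 = 606 C

606 C


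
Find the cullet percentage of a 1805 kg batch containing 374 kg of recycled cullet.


Cullet ratio = (cullet mass / total batch mass) * 100
  Ratio = 374 / 1805 * 100 = 20.72%

20.72%


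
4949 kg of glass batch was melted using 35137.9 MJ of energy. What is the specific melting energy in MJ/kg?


Rearrange E = m * s for s:
  s = E / m
  s = 35137.9 / 4949 = 7.1 MJ/kg

7.1 MJ/kg


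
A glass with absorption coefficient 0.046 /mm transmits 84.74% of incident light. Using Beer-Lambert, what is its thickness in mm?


Rearrange T = exp(-alpha * thickness):
  thickness = -ln(T) / alpha
  T = 84.74/100 = 0.8474
  ln(T) = -0.16558
  -ln(T) = 0.16558
  thickness = 0.16558 / 0.046 = 3.6 mm

3.6 mm


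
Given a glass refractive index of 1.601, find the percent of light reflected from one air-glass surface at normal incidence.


Fresnel reflectance at normal incidence:
  R = ((n - 1)/(n + 1))^2
  (n - 1)/(n + 1) = (1.601 - 1)/(1.601 + 1) = 0.231065
  R = 0.231065^2 = 0.053391
  R(%) = 0.053391 * 100 = 5.339%

5.339%


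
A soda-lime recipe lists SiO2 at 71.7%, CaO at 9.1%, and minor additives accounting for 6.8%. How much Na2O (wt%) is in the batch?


Pieces sum to 100%:
  Na2O = 100 - (SiO2 + CaO + others)
  Na2O = 100 - (71.7 + 9.1 + 6.8) = 12.4%

12.4%


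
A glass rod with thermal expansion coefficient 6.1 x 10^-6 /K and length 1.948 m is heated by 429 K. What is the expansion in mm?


Thermal expansion formula: dL = alpha * L0 * dT
  dL = (6.1 x 10^-6) * 1.948 * 429 = 0.00509772 m
Convert to mm: 0.00509772 * 1000 = 5.0977 mm

5.0977 mm


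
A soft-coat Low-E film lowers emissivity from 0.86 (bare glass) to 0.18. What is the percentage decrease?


Percentage reduction = (1 - coated/uncoated) * 100
  Ratio = 0.18 / 0.86 = 0.2093
  Reduction = (1 - 0.2093) * 100 = 79.1%

79.1%


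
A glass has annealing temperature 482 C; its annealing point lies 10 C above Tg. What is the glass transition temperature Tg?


Rearrange T_anneal = Tg + offset for Tg:
  Tg = T_anneal - offset = 482 - 10 = 472 C

472 C


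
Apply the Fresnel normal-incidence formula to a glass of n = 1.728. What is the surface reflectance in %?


Fresnel reflectance at normal incidence:
  R = ((n - 1)/(n + 1))^2
  (n - 1)/(n + 1) = (1.728 - 1)/(1.728 + 1) = 0.266862
  R = 0.266862^2 = 0.0712153
  R(%) = 0.0712153 * 100 = 7.122%

7.122%


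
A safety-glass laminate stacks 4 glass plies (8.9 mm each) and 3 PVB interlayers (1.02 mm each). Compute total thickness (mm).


Total thickness = glass contribution + PVB contribution
  Glass: 4 * 8.9 = 35.6 mm
  PVB: 3 * 1.02 = 3.06 mm
  Total = 35.6 + 3.06 = 38.66 mm

38.66 mm


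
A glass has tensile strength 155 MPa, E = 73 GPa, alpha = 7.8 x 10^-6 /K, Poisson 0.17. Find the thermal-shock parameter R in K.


Thermal shock resistance: R = sigma * (1 - nu) / (E * alpha)
  Numerator = 155 * (1 - 0.17) = 128.65
  Denominator = 73 * 1000 * (7.8 x 10^-6) = 0.5694
  R = 128.65 / 0.5694 = 225.9 K

225.9 K


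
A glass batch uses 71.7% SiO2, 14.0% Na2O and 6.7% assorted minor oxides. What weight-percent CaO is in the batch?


Pieces sum to 100%:
  CaO = 100 - (SiO2 + Na2O + others)
  CaO = 100 - (71.7 + 14.0 + 6.7) = 7.6%

7.6%


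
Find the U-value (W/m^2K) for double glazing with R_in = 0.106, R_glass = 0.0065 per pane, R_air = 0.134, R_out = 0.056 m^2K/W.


Total thermal resistance (series):
  R_total = R_in + R_glass + R_air + R_glass + R_out
  R_total = 0.106 + 0.0065 + 0.134 + 0.0065 + 0.056 = 0.309 m^2K/W
U-value = 1 / R_total = 1 / 0.309 = 3.236 W/m^2K

3.236 W/m^2K


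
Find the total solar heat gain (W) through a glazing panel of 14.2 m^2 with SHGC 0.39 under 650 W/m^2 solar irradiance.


Solar heat gain: Q = Area * SHGC * Irradiance
  Q = 14.2 * 0.39 * 650 = 3599.7 W

3599.7 W


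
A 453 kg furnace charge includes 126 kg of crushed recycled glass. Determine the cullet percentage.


Cullet ratio = (cullet mass / total batch mass) * 100
  Ratio = 126 / 453 * 100 = 27.81%

27.81%


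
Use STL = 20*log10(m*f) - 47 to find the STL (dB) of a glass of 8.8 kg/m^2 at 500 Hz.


Mass law: STL = 20 * log10(m * f) - 47
  m * f = 8.8 * 500 = 4400
  log10(4400) = 3.64345
  STL = 20 * 3.64345 - 47 = 72.869 - 47 = 25.9 dB

25.9 dB


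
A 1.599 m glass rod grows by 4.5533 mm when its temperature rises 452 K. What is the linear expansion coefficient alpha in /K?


Rearrange dL = alpha * L0 * dT for alpha:
  alpha = dL / (L0 * dT)
  alpha = (4.5533 / 1000) / (1.599 * 452) = 0.0000063 /K = 6.3 x 10^-6 /K

6.3 x 10^-6 /K


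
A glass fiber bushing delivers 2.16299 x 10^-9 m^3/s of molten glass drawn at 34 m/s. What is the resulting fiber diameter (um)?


Cross-sectional area from continuity:
  A = Q / v = 2.16299 x 10^-9 / 34 = 6.361735 x 10^-11 m^2
Diameter from circular cross-section:
  d = sqrt(4A / pi) * 10^6 (m -> um)
  d = sqrt(4 * 6.361735 x 10^-11 / pi) * 10^6 = 9.0 um

9.0 um


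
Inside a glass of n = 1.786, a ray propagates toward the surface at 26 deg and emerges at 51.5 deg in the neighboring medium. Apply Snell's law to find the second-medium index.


Apply Snell's law: n1 * sin(theta1) = n2 * sin(theta2)
  n2 = n1 * sin(theta1) / sin(theta2)
  sin(26) = 0.438371
  sin(51.5) = 0.782608
  n2 = 1.786 * 0.438371 / 0.782608 = 1.0004

1.0004


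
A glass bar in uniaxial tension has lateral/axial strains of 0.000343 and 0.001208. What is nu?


Poisson's ratio: nu = lateral strain / axial strain
  nu = 0.000343 / 0.001208 = 0.2839

0.2839


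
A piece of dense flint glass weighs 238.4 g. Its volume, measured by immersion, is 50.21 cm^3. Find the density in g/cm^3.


Use the definition of density:
  rho = mass / volume
  rho = 238.4 / 50.21 = 4.748 g/cm^3

4.748 g/cm^3


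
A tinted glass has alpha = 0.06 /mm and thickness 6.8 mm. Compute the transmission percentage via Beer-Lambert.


Beer-Lambert law: T = exp(-alpha * thickness)
  exponent = -0.06 * 6.8 = -0.408
  T = exp(-0.408) = 0.665
  Percentage = 0.665 * 100 = 66.5%

66.5%


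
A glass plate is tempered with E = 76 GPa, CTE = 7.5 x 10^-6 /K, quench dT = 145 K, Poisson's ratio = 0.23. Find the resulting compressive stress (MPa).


Tempering stress: sigma = E * alpha * dT / (1 - nu)
  E (MPa) = 76 * 1000 = 76000
  Numerator = 76000 * (7.5 x 10^-6) * 145 = 82.65
  Denominator = 1 - 0.23 = 0.77
  sigma = 82.65 / 0.77 = 107.3 MPa

107.3 MPa


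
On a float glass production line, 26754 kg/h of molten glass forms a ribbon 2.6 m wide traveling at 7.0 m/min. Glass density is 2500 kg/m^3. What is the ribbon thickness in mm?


Ribbon cross-section from mass balance:
  Volume rate = throughput / density = 26754 / 2500 = 10.7016 m^3/h
  thickness = volume rate / (speed * 60 * width), i.e.
  thickness = throughput / (60 * speed * width * density) * 1000
  thickness = 26754 / (60 * 7.0 * 2.6 * 2500) * 1000 = 9.8 mm

9.8 mm


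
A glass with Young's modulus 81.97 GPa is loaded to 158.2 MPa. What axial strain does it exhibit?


Rearrange E = sigma / epsilon:
  epsilon = sigma / E
  E (MPa) = 81.97 * 1000 = 81970
  epsilon = 158.2 / 81970 = 0.00193

0.00193


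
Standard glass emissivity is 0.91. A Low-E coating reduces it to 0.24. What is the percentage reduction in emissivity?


Percentage reduction = (1 - coated/uncoated) * 100
  Ratio = 0.24 / 0.91 = 0.2637
  Reduction = (1 - 0.2637) * 100 = 73.6%

73.6%


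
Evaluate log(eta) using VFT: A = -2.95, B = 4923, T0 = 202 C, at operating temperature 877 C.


VFT equation: log(eta) = A + B / (T - T0)
  T - T0 = 877 - 202 = 675
  B / (T - T0) = 4923 / 675 = 7.293
  log(eta) = -2.95 + 7.293 = 4.343

4.343


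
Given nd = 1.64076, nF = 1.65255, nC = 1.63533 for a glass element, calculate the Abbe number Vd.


Abbe number formula: Vd = (nd - 1) / (nF - nC)
  nd - 1 = 1.64076 - 1 = 0.64076
  nF - nC = 1.65255 - 1.63533 = 0.01722
  Vd = 0.64076 / 0.01722 = 37.21

37.21


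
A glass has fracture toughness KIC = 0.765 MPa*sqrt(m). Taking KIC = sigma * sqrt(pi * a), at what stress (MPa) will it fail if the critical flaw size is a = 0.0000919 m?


Rearrange KIC = sigma * sqrt(pi * a):
  sigma = KIC / sqrt(pi * a)
  sqrt(pi * 0.0000919) = 0.016992
  sigma = 0.765 / 0.016992 = 45.02 MPa

45.02 MPa


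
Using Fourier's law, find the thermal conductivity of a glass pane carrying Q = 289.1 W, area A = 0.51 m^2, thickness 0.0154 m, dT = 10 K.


Fourier's law rearranged: k = Q * t / (A * dT)
  Numerator = 289.1 * 0.0154 = 4.45214
  Denominator = 0.51 * 10 = 5.1
  k = 4.45214 / 5.1 = 0.873 W/mK

0.873 W/mK


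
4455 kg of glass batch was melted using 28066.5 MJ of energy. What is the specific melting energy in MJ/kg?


Rearrange E = m * s for s:
  s = E / m
  s = 28066.5 / 4455 = 6.3 MJ/kg

6.3 MJ/kg


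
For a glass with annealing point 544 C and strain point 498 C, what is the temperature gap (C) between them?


Gap = T_anneal - T_strain:
  gap = 544 - 498 = 46 C

46 C


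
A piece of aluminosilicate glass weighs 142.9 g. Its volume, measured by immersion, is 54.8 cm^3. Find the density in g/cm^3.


Use the definition of density:
  rho = mass / volume
  rho = 142.9 / 54.8 = 2.608 g/cm^3

2.608 g/cm^3


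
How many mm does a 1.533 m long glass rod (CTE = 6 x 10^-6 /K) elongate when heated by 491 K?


Thermal expansion formula: dL = alpha * L0 * dT
  dL = (6 x 10^-6) * 1.533 * 491 = 0.00451622 m
Convert to mm: 0.00451622 * 1000 = 4.5162 mm

4.5162 mm


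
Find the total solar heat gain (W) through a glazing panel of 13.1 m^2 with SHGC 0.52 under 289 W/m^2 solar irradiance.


Solar heat gain: Q = Area * SHGC * Irradiance
  Q = 13.1 * 0.52 * 289 = 1968.7 W

1968.7 W


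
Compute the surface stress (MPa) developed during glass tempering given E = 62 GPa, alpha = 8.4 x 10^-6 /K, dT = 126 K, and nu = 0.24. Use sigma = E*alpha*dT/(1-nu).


Tempering stress: sigma = E * alpha * dT / (1 - nu)
  E (MPa) = 62 * 1000 = 62000
  Numerator = 62000 * (8.4 x 10^-6) * 126 = 65.6208
  Denominator = 1 - 0.24 = 0.76
  sigma = 65.6208 / 0.76 = 86.3 MPa

86.3 MPa


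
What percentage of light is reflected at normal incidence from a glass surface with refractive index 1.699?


Fresnel reflectance at normal incidence:
  R = ((n - 1)/(n + 1))^2
  (n - 1)/(n + 1) = (1.699 - 1)/(1.699 + 1) = 0.258985
  R = 0.258985^2 = 0.0670732
  R(%) = 0.0670732 * 100 = 6.707%

6.707%


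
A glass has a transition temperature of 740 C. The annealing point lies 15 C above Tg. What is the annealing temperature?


The annealing temperature is Tg plus the offset:
  T_anneal = 740 + 15 = 755 C

755 C


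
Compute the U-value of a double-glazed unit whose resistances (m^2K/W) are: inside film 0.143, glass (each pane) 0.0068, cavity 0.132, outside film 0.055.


Total thermal resistance (series):
  R_total = R_in + R_glass + R_air + R_glass + R_out
  R_total = 0.143 + 0.0068 + 0.132 + 0.0068 + 0.055 = 0.3436 m^2K/W
U-value = 1 / R_total = 1 / 0.3436 = 2.91 W/m^2K

2.91 W/m^2K


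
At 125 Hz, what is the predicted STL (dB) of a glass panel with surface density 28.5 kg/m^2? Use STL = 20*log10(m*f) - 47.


Mass law: STL = 20 * log10(m * f) - 47
  m * f = 28.5 * 125 = 3562.5
  log10(3562.5) = 3.55175
  STL = 20 * 3.55175 - 47 = 71.035 - 47 = 24.0 dB

24.0 dB


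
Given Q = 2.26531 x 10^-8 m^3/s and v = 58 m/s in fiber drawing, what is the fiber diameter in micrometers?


Cross-sectional area from continuity:
  A = Q / v = 2.26531 x 10^-8 / 58 = 3.905707 x 10^-10 m^2
Diameter from circular cross-section:
  d = sqrt(4A / pi) * 10^6 (m -> um)
  d = sqrt(4 * 3.905707 x 10^-10 / pi) * 10^6 = 22.3 um

22.3 um


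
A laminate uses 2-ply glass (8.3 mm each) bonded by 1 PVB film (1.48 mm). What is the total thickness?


Total thickness = glass contribution + PVB contribution
  Glass: 2 * 8.3 = 16.6 mm
  PVB: 1 * 1.48 = 1.48 mm
  Total = 16.6 + 1.48 = 18.08 mm

18.08 mm


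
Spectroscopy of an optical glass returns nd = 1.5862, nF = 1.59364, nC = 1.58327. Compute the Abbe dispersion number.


Abbe number formula: Vd = (nd - 1) / (nF - nC)
  nd - 1 = 1.5862 - 1 = 0.5862
  nF - nC = 1.59364 - 1.58327 = 0.01037
  Vd = 0.5862 / 0.01037 = 56.53

56.53


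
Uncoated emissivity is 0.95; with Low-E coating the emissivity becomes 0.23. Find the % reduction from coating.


Percentage reduction = (1 - coated/uncoated) * 100
  Ratio = 0.23 / 0.95 = 0.2421
  Reduction = (1 - 0.2421) * 100 = 75.8%

75.8%


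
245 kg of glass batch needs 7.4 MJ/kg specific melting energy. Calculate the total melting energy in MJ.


Total energy = mass * specific energy
  E = 245 * 7.4 = 1813 MJ

1813 MJ


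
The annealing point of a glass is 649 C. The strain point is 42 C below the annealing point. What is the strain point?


Strain point = annealing point - difference:
  T_strain = 649 - 42 = 607 C

607 C


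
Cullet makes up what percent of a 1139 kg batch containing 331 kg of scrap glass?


Cullet ratio = (cullet mass / total batch mass) * 100
  Ratio = 331 / 1139 * 100 = 29.06%

29.06%


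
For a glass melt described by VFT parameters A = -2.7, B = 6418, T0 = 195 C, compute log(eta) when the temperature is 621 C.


VFT equation: log(eta) = A + B / (T - T0)
  T - T0 = 621 - 195 = 426
  B / (T - T0) = 6418 / 426 = 15.066
  log(eta) = -2.7 + 15.066 = 12.366

12.366


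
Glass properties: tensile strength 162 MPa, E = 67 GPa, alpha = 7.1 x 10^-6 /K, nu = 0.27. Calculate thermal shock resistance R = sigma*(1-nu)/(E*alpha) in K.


Thermal shock resistance: R = sigma * (1 - nu) / (E * alpha)
  Numerator = 162 * (1 - 0.27) = 118.26
  Denominator = 67 * 1000 * (7.1 x 10^-6) = 0.4757
  R = 118.26 / 0.4757 = 248.6 K

248.6 K


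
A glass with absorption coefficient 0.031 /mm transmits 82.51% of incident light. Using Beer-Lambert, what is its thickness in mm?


Rearrange T = exp(-alpha * thickness):
  thickness = -ln(T) / alpha
  T = 82.51/100 = 0.8251
  ln(T) = -0.19225
  -ln(T) = 0.19225
  thickness = 0.19225 / 0.031 = 6.2 mm

6.2 mm


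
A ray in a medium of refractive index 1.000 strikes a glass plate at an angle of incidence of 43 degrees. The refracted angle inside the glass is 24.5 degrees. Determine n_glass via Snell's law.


Apply Snell's law: n1 * sin(theta1) = n2 * sin(theta2)
  n2 = n1 * sin(theta1) / sin(theta2)
  sin(43) = 0.681998
  sin(24.5) = 0.414693
  n2 = 1.000 * 0.681998 / 0.414693 = 1.6446

1.6446


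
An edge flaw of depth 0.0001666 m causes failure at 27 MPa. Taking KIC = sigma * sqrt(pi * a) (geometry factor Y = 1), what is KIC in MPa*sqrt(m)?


Fracture toughness: KIC = sigma * sqrt(pi * a)
  pi * a = pi * 0.0001666 = 0.000523389
  sqrt(pi * a) = 0.022878
  KIC = 27 * 0.022878 = 0.618 MPa*sqrt(m)

0.618 MPa*sqrt(m)


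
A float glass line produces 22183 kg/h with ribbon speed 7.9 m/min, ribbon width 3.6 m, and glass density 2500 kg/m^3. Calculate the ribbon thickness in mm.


Ribbon cross-section from mass balance:
  Volume rate = throughput / density = 22183 / 2500 = 8.8732 m^3/h
  thickness = volume rate / (speed * 60 * width), i.e.
  thickness = throughput / (60 * speed * width * density) * 1000
  thickness = 22183 / (60 * 7.9 * 3.6 * 2500) * 1000 = 5.2 mm

5.2 mm


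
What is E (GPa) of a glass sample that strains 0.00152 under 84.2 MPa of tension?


Young's modulus: E = stress / strain
  E = 84.2 MPa / 0.00152 = 55394.74 MPa
Convert to GPa: 55394.74 / 1000 = 55.39 GPa

55.39 GPa


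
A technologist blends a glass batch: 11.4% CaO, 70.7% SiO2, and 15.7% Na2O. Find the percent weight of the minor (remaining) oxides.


Sum the three major oxides:
  SiO2 + Na2O + CaO = 70.7 + 15.7 + 11.4 = 97.8%
Subtract from 100%:
  Others = 100 - 97.8 = 2.2%

2.2%


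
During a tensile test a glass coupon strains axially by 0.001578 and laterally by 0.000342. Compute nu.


Poisson's ratio: nu = lateral strain / axial strain
  nu = 0.000342 / 0.001578 = 0.2167

0.2167


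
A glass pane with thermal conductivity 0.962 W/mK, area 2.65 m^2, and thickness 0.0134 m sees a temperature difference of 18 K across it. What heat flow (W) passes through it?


Fourier's law: Q = k * A * dT / t
  Q = 0.962 * 2.65 * 18 / 0.0134
  Q = 45.8874 / 0.0134 = 3424.4 W

3424.4 W


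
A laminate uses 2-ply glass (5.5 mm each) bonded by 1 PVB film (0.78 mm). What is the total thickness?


Total thickness = glass contribution + PVB contribution
  Glass: 2 * 5.5 = 11.0 mm
  PVB: 1 * 0.78 = 0.78 mm
  Total = 11.0 + 0.78 = 11.78 mm

11.78 mm


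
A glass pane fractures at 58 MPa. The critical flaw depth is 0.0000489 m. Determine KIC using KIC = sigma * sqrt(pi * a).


Fracture toughness: KIC = sigma * sqrt(pi * a)
  pi * a = pi * 0.0000489 = 0.000153624
  sqrt(pi * a) = 0.012395
  KIC = 58 * 0.012395 = 0.719 MPa*sqrt(m)

0.719 MPa*sqrt(m)


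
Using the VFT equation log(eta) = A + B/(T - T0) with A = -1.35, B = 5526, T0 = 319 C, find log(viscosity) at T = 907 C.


VFT equation: log(eta) = A + B / (T - T0)
  T - T0 = 907 - 319 = 588
  B / (T - T0) = 5526 / 588 = 9.398
  log(eta) = -1.35 + 9.398 = 8.048

8.048


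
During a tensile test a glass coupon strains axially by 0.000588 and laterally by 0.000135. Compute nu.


Poisson's ratio: nu = lateral strain / axial strain
  nu = 0.000135 / 0.000588 = 0.2296

0.2296


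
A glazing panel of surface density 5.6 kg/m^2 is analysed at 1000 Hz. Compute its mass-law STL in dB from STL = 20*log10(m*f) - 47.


Mass law: STL = 20 * log10(m * f) - 47
  m * f = 5.6 * 1000 = 5600
  log10(5600) = 3.74819
  STL = 20 * 3.74819 - 47 = 74.9638 - 47 = 28.0 dB

28.0 dB


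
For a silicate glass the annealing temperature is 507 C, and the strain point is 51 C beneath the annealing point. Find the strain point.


Strain point = annealing point - difference:
  T_strain = 507 - 51 = 456 C

456 C


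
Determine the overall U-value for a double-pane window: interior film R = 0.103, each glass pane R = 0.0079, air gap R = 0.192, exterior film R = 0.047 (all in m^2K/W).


Total thermal resistance (series):
  R_total = R_in + R_glass + R_air + R_glass + R_out
  R_total = 0.103 + 0.0079 + 0.192 + 0.0079 + 0.047 = 0.3578 m^2K/W
U-value = 1 / R_total = 1 / 0.3578 = 2.795 W/m^2K

2.795 W/m^2K


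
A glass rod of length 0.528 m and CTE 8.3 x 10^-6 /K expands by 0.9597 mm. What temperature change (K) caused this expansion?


Rearrange dL = alpha * L0 * dT for dT:
  dT = dL / (alpha * L0)
  dL (m) = 0.9597 / 1000 = 0.0009597
  dT = 0.0009597 / ((8.3 x 10^-6) * 0.528) = 219.0 K

219.0 K


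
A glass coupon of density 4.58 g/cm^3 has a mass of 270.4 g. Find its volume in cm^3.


Rearrange rho = m / V:
  V = m / rho
  V = 270.4 / 4.58 = 59.039 cm^3

59.039 cm^3


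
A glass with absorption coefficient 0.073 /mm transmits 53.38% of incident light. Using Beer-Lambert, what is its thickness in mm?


Rearrange T = exp(-alpha * thickness):
  thickness = -ln(T) / alpha
  T = 53.38/100 = 0.5338
  ln(T) = -0.62773
  -ln(T) = 0.62773
  thickness = 0.62773 / 0.073 = 8.6 mm

8.6 mm


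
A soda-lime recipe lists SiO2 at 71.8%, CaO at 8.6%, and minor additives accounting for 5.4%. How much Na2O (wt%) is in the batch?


Pieces sum to 100%:
  Na2O = 100 - (SiO2 + CaO + others)
  Na2O = 100 - (71.8 + 8.6 + 5.4) = 14.2%

14.2%


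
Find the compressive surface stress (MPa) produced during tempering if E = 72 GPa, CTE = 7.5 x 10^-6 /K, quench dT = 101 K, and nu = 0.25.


Tempering stress: sigma = E * alpha * dT / (1 - nu)
  E (MPa) = 72 * 1000 = 72000
  Numerator = 72000 * (7.5 x 10^-6) * 101 = 54.54
  Denominator = 1 - 0.25 = 0.75
  sigma = 54.54 / 0.75 = 72.7 MPa

72.7 MPa


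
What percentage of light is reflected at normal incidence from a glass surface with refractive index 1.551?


Fresnel reflectance at normal incidence:
  R = ((n - 1)/(n + 1))^2
  (n - 1)/(n + 1) = (1.551 - 1)/(1.551 + 1) = 0.215994
  R = 0.215994^2 = 0.0466534
  R(%) = 0.0466534 * 100 = 4.665%

4.665%


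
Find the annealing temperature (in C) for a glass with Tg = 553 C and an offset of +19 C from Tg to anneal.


The annealing temperature is Tg plus the offset:
  T_anneal = 553 + 19 = 572 C

572 C


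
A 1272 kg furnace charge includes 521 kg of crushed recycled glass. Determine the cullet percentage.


Cullet ratio = (cullet mass / total batch mass) * 100
  Ratio = 521 / 1272 * 100 = 40.96%

40.96%


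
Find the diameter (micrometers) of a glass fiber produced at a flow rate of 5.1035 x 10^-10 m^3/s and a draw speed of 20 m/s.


Cross-sectional area from continuity:
  A = Q / v = 5.1035 x 10^-10 / 20 = 2.55175 x 10^-11 m^2
Diameter from circular cross-section:
  d = sqrt(4A / pi) * 10^6 (m -> um)
  d = sqrt(4 * 2.55175 x 10^-11 / pi) * 10^6 = 5.7 um

5.7 um


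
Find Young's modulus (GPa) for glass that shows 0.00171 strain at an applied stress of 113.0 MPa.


Young's modulus: E = stress / strain
  E = 113.0 MPa / 0.00171 = 66081.87 MPa
Convert to GPa: 66081.87 / 1000 = 66.08 GPa

66.08 GPa


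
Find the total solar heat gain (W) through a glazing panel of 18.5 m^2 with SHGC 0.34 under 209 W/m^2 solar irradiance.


Solar heat gain: Q = Area * SHGC * Irradiance
  Q = 18.5 * 0.34 * 209 = 1314.6 W

1314.6 W


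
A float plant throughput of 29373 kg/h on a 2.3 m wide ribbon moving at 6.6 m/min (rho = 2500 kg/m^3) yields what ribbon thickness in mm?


Ribbon cross-section from mass balance:
  Volume rate = throughput / density = 29373 / 2500 = 11.7492 m^3/h
  thickness = volume rate / (speed * 60 * width), i.e.
  thickness = throughput / (60 * speed * width * density) * 1000
  thickness = 29373 / (60 * 6.6 * 2.3 * 2500) * 1000 = 12.9 mm

12.9 mm


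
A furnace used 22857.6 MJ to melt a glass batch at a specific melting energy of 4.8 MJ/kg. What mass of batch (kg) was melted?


Rearrange E = m * s for m:
  m = E / s
  m = 22857.6 / 4.8 = 4762.0 kg

4762.0 kg


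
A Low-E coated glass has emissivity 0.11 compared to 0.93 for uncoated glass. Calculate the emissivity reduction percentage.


Percentage reduction = (1 - coated/uncoated) * 100
  Ratio = 0.11 / 0.93 = 0.1183
  Reduction = (1 - 0.1183) * 100 = 88.2%

88.2%


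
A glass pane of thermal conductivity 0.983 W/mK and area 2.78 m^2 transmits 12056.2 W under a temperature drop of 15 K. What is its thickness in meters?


Fourier's law: t = k * A * dT / Q
  t = 0.983 * 2.78 * 15 / 12056.2
  t = 40.9911 / 12056.2 = 0.0034 m

0.0034 m


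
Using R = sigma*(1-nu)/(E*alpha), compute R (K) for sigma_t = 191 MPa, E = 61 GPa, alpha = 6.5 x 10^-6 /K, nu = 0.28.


Thermal shock resistance: R = sigma * (1 - nu) / (E * alpha)
  Numerator = 191 * (1 - 0.28) = 137.52
  Denominator = 61 * 1000 * (6.5 x 10^-6) = 0.3965
  R = 137.52 / 0.3965 = 346.8 K

346.8 K


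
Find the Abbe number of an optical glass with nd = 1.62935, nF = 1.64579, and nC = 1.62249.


Abbe number formula: Vd = (nd - 1) / (nF - nC)
  nd - 1 = 1.62935 - 1 = 0.62935
  nF - nC = 1.64579 - 1.62249 = 0.0233
  Vd = 0.62935 / 0.0233 = 27.01

27.01


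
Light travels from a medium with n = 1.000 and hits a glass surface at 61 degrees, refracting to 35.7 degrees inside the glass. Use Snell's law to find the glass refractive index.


Apply Snell's law: n1 * sin(theta1) = n2 * sin(theta2)
  n2 = n1 * sin(theta1) / sin(theta2)
  sin(61) = 0.87462
  sin(35.7) = 0.583541
  n2 = 1.000 * 0.87462 / 0.583541 = 1.4988

1.4988


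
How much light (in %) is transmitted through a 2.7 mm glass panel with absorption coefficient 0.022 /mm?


Beer-Lambert law: T = exp(-alpha * thickness)
  exponent = -0.022 * 2.7 = -0.0594
  T = exp(-0.0594) = 0.9423
  Percentage = 0.9423 * 100 = 94.23%

94.23%


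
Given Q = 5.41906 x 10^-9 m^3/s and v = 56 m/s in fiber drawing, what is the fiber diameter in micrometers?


Cross-sectional area from continuity:
  A = Q / v = 5.41906 x 10^-9 / 56 = 9.676893 x 10^-11 m^2
Diameter from circular cross-section:
  d = sqrt(4A / pi) * 10^6 (m -> um)
  d = sqrt(4 * 9.676893 x 10^-11 / pi) * 10^6 = 11.1 um

11.1 um


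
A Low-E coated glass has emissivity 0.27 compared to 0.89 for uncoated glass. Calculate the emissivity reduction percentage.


Percentage reduction = (1 - coated/uncoated) * 100
  Ratio = 0.27 / 0.89 = 0.3034
  Reduction = (1 - 0.3034) * 100 = 69.7%

69.7%


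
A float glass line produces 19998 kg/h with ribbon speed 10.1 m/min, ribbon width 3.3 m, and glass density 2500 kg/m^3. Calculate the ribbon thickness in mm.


Ribbon cross-section from mass balance:
  Volume rate = throughput / density = 19998 / 2500 = 7.9992 m^3/h
  thickness = volume rate / (speed * 60 * width), i.e.
  thickness = throughput / (60 * speed * width * density) * 1000
  thickness = 19998 / (60 * 10.1 * 3.3 * 2500) * 1000 = 4.0 mm

4.0 mm


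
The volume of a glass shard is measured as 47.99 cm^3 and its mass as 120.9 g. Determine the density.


Use the definition of density:
  rho = mass / volume
  rho = 120.9 / 47.99 = 2.519 g/cm^3

2.519 g/cm^3


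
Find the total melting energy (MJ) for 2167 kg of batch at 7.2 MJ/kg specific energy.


Total energy = mass * specific energy
  E = 2167 * 7.2 = 15602.4 MJ

15602.4 MJ


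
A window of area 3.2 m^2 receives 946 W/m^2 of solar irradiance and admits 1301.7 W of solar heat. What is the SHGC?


Rearrange Q = Area * SHGC * Irradiance:
  SHGC = Q / (Area * Irradiance)
  SHGC = 1301.7 / (3.2 * 946) = 0.43

0.43


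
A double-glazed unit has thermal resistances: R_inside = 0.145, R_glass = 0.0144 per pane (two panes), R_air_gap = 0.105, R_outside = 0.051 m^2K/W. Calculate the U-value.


Total thermal resistance (series):
  R_total = R_in + R_glass + R_air + R_glass + R_out
  R_total = 0.145 + 0.0144 + 0.105 + 0.0144 + 0.051 = 0.3298 m^2K/W
U-value = 1 / R_total = 1 / 0.3298 = 3.032 W/m^2K

3.032 W/m^2K


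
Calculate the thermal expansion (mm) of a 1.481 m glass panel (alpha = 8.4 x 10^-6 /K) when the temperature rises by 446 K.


Thermal expansion formula: dL = alpha * L0 * dT
  dL = (8.4 x 10^-6) * 1.481 * 446 = 0.00554842 m
Convert to mm: 0.00554842 * 1000 = 5.5484 mm

5.5484 mm


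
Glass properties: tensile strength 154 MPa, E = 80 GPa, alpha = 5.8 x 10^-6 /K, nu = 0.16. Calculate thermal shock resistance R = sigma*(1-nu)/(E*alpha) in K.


Thermal shock resistance: R = sigma * (1 - nu) / (E * alpha)
  Numerator = 154 * (1 - 0.16) = 129.36
  Denominator = 80 * 1000 * (5.8 x 10^-6) = 0.464
  R = 129.36 / 0.464 = 278.8 K

278.8 K


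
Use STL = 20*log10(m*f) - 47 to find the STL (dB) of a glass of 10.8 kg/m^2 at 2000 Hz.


Mass law: STL = 20 * log10(m * f) - 47
  m * f = 10.8 * 2000 = 21600
  log10(21600) = 4.33445
  STL = 20 * 4.33445 - 47 = 86.689 - 47 = 39.7 dB

39.7 dB


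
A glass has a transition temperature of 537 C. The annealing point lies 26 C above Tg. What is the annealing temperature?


The annealing temperature is Tg plus the offset:
  T_anneal = 537 + 26 = 563 C

563 C


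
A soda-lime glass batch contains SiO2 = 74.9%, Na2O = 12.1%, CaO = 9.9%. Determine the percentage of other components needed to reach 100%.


Sum the three major oxides:
  SiO2 + Na2O + CaO = 74.9 + 12.1 + 9.9 = 96.9%
Subtract from 100%:
  Others = 100 - 96.9 = 3.1%

3.1%


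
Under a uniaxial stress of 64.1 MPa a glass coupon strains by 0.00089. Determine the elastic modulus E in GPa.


Young's modulus: E = stress / strain
  E = 64.1 MPa / 0.00089 = 72022.47 MPa
Convert to GPa: 72022.47 / 1000 = 72.02 GPa

72.02 GPa


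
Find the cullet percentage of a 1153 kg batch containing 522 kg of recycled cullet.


Cullet ratio = (cullet mass / total batch mass) * 100
  Ratio = 522 / 1153 * 100 = 45.27%

45.27%


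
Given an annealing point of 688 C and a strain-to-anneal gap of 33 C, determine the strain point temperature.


Strain point = annealing point - difference:
  T_strain = 688 - 33 = 655 C

655 C


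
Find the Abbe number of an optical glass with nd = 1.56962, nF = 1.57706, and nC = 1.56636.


Abbe number formula: Vd = (nd - 1) / (nF - nC)
  nd - 1 = 1.56962 - 1 = 0.56962
  nF - nC = 1.57706 - 1.56636 = 0.0107
  Vd = 0.56962 / 0.0107 = 53.24

53.24


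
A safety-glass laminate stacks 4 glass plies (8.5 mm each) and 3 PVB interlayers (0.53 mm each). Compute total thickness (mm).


Total thickness = glass contribution + PVB contribution
  Glass: 4 * 8.5 = 34.0 mm
  PVB: 3 * 0.53 = 1.59 mm
  Total = 34.0 + 1.59 = 35.59 mm

35.59 mm


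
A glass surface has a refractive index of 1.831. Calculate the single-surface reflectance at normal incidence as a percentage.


Fresnel reflectance at normal incidence:
  R = ((n - 1)/(n + 1))^2
  (n - 1)/(n + 1) = (1.831 - 1)/(1.831 + 1) = 0.293536
  R = 0.293536^2 = 0.0861634
  R(%) = 0.0861634 * 100 = 8.616%

8.616%


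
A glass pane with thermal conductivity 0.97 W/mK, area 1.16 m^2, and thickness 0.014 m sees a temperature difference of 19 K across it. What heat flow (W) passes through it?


Fourier's law: Q = k * A * dT / t
  Q = 0.97 * 1.16 * 19 / 0.014
  Q = 21.3788 / 0.014 = 1527.1 W

1527.1 W


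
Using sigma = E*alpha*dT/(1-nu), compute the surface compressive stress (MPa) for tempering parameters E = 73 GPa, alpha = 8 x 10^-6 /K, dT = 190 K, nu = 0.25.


Tempering stress: sigma = E * alpha * dT / (1 - nu)
  E (MPa) = 73 * 1000 = 73000
  Numerator = 73000 * (8 x 10^-6) * 190 = 110.96
  Denominator = 1 - 0.25 = 0.75
  sigma = 110.96 / 0.75 = 147.9 MPa

147.9 MPa


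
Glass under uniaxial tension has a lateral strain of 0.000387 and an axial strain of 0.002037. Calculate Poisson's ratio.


Poisson's ratio: nu = lateral strain / axial strain
  nu = 0.000387 / 0.002037 = 0.19

0.19


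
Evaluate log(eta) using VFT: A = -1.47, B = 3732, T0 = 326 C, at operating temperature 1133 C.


VFT equation: log(eta) = A + B / (T - T0)
  T - T0 = 1133 - 326 = 807
  B / (T - T0) = 3732 / 807 = 4.625
  log(eta) = -1.47 + 4.625 = 3.155

3.155


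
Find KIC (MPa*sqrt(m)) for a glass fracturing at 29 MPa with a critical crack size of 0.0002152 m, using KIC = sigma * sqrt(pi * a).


Fracture toughness: KIC = sigma * sqrt(pi * a)
  pi * a = pi * 0.0002152 = 0.000676071
  sqrt(pi * a) = 0.026001
  KIC = 29 * 0.026001 = 0.754 MPa*sqrt(m)

0.754 MPa*sqrt(m)


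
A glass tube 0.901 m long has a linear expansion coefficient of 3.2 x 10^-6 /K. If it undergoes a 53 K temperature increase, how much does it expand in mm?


Thermal expansion formula: dL = alpha * L0 * dT
  dL = (3.2 x 10^-6) * 0.901 * 53 = 0.00015281 m
Convert to mm: 0.00015281 * 1000 = 0.1528 mm

0.1528 mm


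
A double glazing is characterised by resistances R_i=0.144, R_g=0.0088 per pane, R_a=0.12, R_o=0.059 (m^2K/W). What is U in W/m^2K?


Total thermal resistance (series):
  R_total = R_in + R_glass + R_air + R_glass + R_out
  R_total = 0.144 + 0.0088 + 0.12 + 0.0088 + 0.059 = 0.3406 m^2K/W
U-value = 1 / R_total = 1 / 0.3406 = 2.936 W/m^2K

2.936 W/m^2K


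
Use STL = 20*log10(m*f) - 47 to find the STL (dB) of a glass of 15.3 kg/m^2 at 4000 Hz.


Mass law: STL = 20 * log10(m * f) - 47
  m * f = 15.3 * 4000 = 61200
  log10(61200) = 4.78675
  STL = 20 * 4.78675 - 47 = 95.735 - 47 = 48.7 dB

48.7 dB


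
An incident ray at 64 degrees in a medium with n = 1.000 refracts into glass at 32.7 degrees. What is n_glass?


Apply Snell's law: n1 * sin(theta1) = n2 * sin(theta2)
  n2 = n1 * sin(theta1) / sin(theta2)
  sin(64) = 0.898794
  sin(32.7) = 0.54024
  n2 = 1.000 * 0.898794 / 0.54024 = 1.6637

1.6637


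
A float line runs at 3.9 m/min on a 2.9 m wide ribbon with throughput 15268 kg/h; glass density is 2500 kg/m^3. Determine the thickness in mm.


Ribbon cross-section from mass balance:
  Volume rate = throughput / density = 15268 / 2500 = 6.1072 m^3/h
  thickness = volume rate / (speed * 60 * width), i.e.
  thickness = throughput / (60 * speed * width * density) * 1000
  thickness = 15268 / (60 * 3.9 * 2.9 * 2500) * 1000 = 9.0 mm

9.0 mm


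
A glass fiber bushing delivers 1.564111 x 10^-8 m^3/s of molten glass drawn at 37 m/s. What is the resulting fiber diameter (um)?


Cross-sectional area from continuity:
  A = Q / v = 1.564111 x 10^-8 / 37 = 4.227327 x 10^-10 m^2
Diameter from circular cross-section:
  d = sqrt(4A / pi) * 10^6 (m -> um)
  d = sqrt(4 * 4.227327 x 10^-10 / pi) * 10^6 = 23.2 um

23.2 um


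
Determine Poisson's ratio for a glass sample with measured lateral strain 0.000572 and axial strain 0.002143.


Poisson's ratio: nu = lateral strain / axial strain
  nu = 0.000572 / 0.002143 = 0.2669

0.2669


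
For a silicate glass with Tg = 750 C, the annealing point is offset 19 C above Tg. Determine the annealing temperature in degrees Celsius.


The annealing temperature is Tg plus the offset:
  T_anneal = 750 + 19 = 769 C

769 C


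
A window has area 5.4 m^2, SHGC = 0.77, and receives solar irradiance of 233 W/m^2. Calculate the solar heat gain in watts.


Solar heat gain: Q = Area * SHGC * Irradiance
  Q = 5.4 * 0.77 * 233 = 968.8 W

968.8 W


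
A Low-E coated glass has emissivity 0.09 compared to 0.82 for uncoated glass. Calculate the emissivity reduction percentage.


Percentage reduction = (1 - coated/uncoated) * 100
  Ratio = 0.09 / 0.82 = 0.1098
  Reduction = (1 - 0.1098) * 100 = 89.0%

89.0%


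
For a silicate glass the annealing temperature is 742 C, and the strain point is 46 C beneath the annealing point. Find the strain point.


Strain point = annealing point - difference:
  T_strain = 742 - 46 = 696 C

696 C


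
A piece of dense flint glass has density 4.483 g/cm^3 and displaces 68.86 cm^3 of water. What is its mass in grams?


Rearrange rho = m / V:
  m = rho * V
  m = 4.483 * 68.86 = 308.699 g

308.699 g


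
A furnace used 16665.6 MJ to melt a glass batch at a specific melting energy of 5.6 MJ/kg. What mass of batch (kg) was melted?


Rearrange E = m * s for m:
  m = E / s
  m = 16665.6 / 5.6 = 2976.0 kg

2976.0 kg


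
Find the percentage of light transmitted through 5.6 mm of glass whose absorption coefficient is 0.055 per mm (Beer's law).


Beer-Lambert law: T = exp(-alpha * thickness)
  exponent = -0.055 * 5.6 = -0.308
  T = exp(-0.308) = 0.7349
  Percentage = 0.7349 * 100 = 73.49%

73.49%


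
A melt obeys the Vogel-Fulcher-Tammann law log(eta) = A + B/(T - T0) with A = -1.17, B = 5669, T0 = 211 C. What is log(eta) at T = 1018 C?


VFT equation: log(eta) = A + B / (T - T0)
  T - T0 = 1018 - 211 = 807
  B / (T - T0) = 5669 / 807 = 7.025
  log(eta) = -1.17 + 7.025 = 5.855

5.855


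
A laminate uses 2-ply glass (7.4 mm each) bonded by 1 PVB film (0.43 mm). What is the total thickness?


Total thickness = glass contribution + PVB contribution
  Glass: 2 * 7.4 = 14.8 mm
  PVB: 1 * 0.43 = 0.43 mm
  Total = 14.8 + 0.43 = 15.23 mm

15.23 mm


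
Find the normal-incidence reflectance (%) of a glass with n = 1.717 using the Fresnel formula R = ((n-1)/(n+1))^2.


Fresnel reflectance at normal incidence:
  R = ((n - 1)/(n + 1))^2
  (n - 1)/(n + 1) = (1.717 - 1)/(1.717 + 1) = 0.263894
  R = 0.263894^2 = 0.06964
  R(%) = 0.06964 * 100 = 6.964%

6.964%


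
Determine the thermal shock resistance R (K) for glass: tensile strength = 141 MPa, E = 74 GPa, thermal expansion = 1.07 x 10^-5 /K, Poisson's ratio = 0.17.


Thermal shock resistance: R = sigma * (1 - nu) / (E * alpha)
  Numerator = 141 * (1 - 0.17) = 117.03
  Denominator = 74 * 1000 * (1.07 x 10^-5) = 0.7918
  R = 117.03 / 0.7918 = 147.8 K

147.8 K
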